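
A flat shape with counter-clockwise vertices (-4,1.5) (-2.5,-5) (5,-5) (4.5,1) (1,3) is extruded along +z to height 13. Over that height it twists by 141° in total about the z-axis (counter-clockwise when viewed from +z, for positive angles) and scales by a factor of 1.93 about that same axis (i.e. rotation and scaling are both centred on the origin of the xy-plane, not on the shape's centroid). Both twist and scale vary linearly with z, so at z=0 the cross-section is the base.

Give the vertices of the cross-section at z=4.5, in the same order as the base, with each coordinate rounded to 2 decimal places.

Cross-section at z=4.5: (-4.97,-2.67) (2.80,-6.84) (9.33,0.62) (2.92,5.35) (-2.11,3.61)

t = z/height = 4.5/13 = 0.346154
s = 1 + (scale-1)·z/height = 1 + (1.93-1)·4.5/13 = 1.321923
θ = twist·z/height = 141°·4.5/13 = 48.8077° = 0.851855 rad
cos θ = 0.658588, sin θ = 0.752503 (intermediates below are computed at full precision and shown rounded to 5 d.p.)
v1: (-4,1.5) → rotate → (-3.76311,-2.02213) → ×s → (-4.97454,-2.67310) → (-4.97,-2.67)
v2: (-2.5,-5) → rotate → (2.11605,-5.17420) → ×s → (2.79725,-6.83990) → (2.80,-6.84)
v3: (5,-5) → rotate → (7.05546,0.46957) → ×s → (9.32677,0.62074) → (9.33,0.62)
v4: (4.5,1) → rotate → (2.21114,4.04485) → ×s → (2.92296,5.34699) → (2.92,5.35)
v5: (1,3) → rotate → (-1.59892,2.72827) → ×s → (-2.11365,3.60656) → (-2.11,3.61)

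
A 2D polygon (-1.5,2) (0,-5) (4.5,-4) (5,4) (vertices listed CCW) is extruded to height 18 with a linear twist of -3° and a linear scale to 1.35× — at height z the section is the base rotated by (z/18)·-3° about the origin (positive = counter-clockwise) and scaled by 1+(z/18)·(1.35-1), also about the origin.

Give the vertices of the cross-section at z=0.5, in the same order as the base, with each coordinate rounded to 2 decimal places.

t = z/height = 0.5/18 = 0.0277778
s = 1 + (scale-1)·z/height = 1 + (1.35-1)·0.5/18 = 1.009722
θ = twist·z/height = -3°·0.5/18 = -0.0833° = -0.001454 rad
cos θ = 0.999999, sin θ = -0.001454 (intermediates below are computed at full precision and shown rounded to 5 d.p.)
v1: (-1.5,2) → rotate → (-1.49709,2.00218) → ×s → (-1.51164,2.02165) → (-1.51,2.02)
v2: (0,-5) → rotate → (-0.00727,-4.99999) → ×s → (-0.00734,-5.04861) → (-0.01,-5.05)
v3: (4.5,-4) → rotate → (4.49418,-4.00654) → ×s → (4.53787,-4.04549) → (4.54,-4.05)
v4: (5,4) → rotate → (5.00581,3.99272) → ×s → (5.05448,4.03154) → (5.05,4.03)

Cross-section at z=0.5: (-1.51,2.02) (-0.01,-5.05) (4.54,-4.05) (5.05,4.03)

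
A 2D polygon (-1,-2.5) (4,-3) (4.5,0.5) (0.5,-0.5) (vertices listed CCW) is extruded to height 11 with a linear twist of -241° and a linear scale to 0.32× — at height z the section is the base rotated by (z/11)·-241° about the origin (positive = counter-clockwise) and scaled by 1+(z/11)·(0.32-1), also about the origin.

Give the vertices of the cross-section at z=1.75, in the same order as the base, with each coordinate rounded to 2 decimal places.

t = z/height = 1.75/11 = 0.159091
s = 1 + (scale-1)·z/height = 1 + (0.32-1)·1.75/11 = 0.891818
θ = twist·z/height = -241°·1.75/11 = -38.3409° = -0.669175 rad
cos θ = 0.784334, sin θ = -0.620339 (intermediates below are computed at full precision and shown rounded to 5 d.p.)
v1: (-1,-2.5) → rotate → (-2.33518,-1.34049) → ×s → (-2.08256,-1.19548) → (-2.08,-1.20)
v2: (4,-3) → rotate → (1.27632,-4.83436) → ×s → (1.13824,-4.31137) → (1.14,-4.31)
v3: (4.5,0.5) → rotate → (3.83967,-2.39936) → ×s → (3.42429,-2.13979) → (3.42,-2.14)
v4: (0.5,-0.5) → rotate → (0.08200,-0.70234) → ×s → (0.07313,-0.62636) → (0.07,-0.63)

Cross-section at z=1.75: (-2.08,-1.20) (1.14,-4.31) (3.42,-2.14) (0.07,-0.63)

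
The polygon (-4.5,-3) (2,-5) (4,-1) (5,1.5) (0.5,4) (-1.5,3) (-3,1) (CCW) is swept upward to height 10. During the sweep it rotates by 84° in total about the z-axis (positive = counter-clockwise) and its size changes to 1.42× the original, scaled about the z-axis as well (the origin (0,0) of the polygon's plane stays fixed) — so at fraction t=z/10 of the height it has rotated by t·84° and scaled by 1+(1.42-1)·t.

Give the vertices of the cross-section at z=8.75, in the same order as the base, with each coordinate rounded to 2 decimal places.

t = z/height = 8.75/10 = 0.875
s = 1 + (scale-1)·z/height = 1 + (1.42-1)·8.75/10 = 1.367500
θ = twist·z/height = 84°·8.75/10 = 73.5000° = 1.282817 rad
cos θ = 0.284015, sin θ = 0.958820 (intermediates below are computed at full precision and shown rounded to 5 d.p.)
v1: (-4.5,-3) → rotate → (1.59839,-5.16673) → ×s → (2.18580,-7.06551) → (2.19,-7.07)
v2: (2,-5) → rotate → (5.36213,0.49756) → ×s → (7.33271,0.68042) → (7.33,0.68)
v3: (4,-1) → rotate → (2.09488,3.55126) → ×s → (2.86475,4.85635) → (2.86,4.86)
v4: (5,1.5) → rotate → (-0.01815,5.22012) → ×s → (-0.02482,7.13852) → (-0.02,7.14)
v5: (0.5,4) → rotate → (-3.69327,1.61547) → ×s → (-5.05055,2.20916) → (-5.05,2.21)
v6: (-1.5,3) → rotate → (-3.30248,-0.58618) → ×s → (-4.51614,-0.80161) → (-4.52,-0.80)
v7: (-3,1) → rotate → (-1.81087,-2.59244) → ×s → (-2.47636,-3.54517) → (-2.48,-3.55)

Cross-section at z=8.75: (2.19,-7.07) (7.33,0.68) (2.86,4.86) (-0.02,7.14) (-5.05,2.21) (-4.52,-0.80) (-2.48,-3.55)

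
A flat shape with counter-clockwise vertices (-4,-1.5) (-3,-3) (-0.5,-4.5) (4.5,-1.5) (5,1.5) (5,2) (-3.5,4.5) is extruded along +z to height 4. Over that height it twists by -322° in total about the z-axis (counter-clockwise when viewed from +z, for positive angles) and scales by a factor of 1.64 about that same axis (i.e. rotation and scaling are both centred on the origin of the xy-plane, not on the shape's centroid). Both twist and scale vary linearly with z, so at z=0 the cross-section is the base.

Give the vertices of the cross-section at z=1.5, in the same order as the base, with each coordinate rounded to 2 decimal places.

t = z/height = 1.5/4 = 0.375
s = 1 + (scale-1)·z/height = 1 + (1.64-1)·1.5/4 = 1.240000
θ = twist·z/height = -322°·1.5/4 = -120.7500° = -2.107485 rad
cos θ = -0.511293, sin θ = -0.859406 (intermediates below are computed at full precision and shown rounded to 5 d.p.)
v1: (-4,-1.5) → rotate → (0.75606,4.20457) → ×s → (0.93752,5.21366) → (0.94,5.21)
v2: (-3,-3) → rotate → (-1.04434,4.11210) → ×s → (-1.29498,5.09900) → (-1.29,5.10)
v3: (-0.5,-4.5) → rotate → (-3.61168,2.73052) → ×s → (-4.47849,3.38585) → (-4.48,3.39)
v4: (4.5,-1.5) → rotate → (-3.58993,-3.10039) → ×s → (-4.45151,-3.84448) → (-4.45,-3.84)
v5: (5,1.5) → rotate → (-1.26736,-5.06397) → ×s → (-1.57152,-6.27932) → (-1.57,-6.28)
v6: (5,2) → rotate → (-0.83765,-5.31962) → ×s → (-1.03869,-6.59633) → (-1.04,-6.60)
v7: (-3.5,4.5) → rotate → (5.65685,0.70710) → ×s → (7.01450,0.87681) → (7.01,0.88)

Cross-section at z=1.5: (0.94,5.21) (-1.29,5.10) (-4.48,3.39) (-4.45,-3.84) (-1.57,-6.28) (-1.04,-6.60) (7.01,0.88)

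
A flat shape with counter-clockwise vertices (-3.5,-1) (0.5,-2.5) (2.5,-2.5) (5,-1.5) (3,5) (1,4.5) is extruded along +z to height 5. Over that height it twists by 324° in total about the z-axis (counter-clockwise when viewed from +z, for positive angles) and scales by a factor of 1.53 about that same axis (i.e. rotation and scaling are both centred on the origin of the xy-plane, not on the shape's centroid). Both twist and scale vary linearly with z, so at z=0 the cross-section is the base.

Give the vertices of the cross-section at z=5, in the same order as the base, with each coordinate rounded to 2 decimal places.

Cross-section at z=5: (-5.23,1.91) (-1.63,-3.54) (0.85,-5.34) (4.84,-6.35) (8.21,3.49) (5.28,4.67)

t = z/height = 5/5 = 1
s = 1 + (scale-1)·z/height = 1 + (1.53-1)·5/5 = 1.530000
θ = twist·z/height = 324°·5/5 = 324.0000° = 5.654867 rad
cos θ = 0.809017, sin θ = -0.587785 (intermediates below are computed at full precision and shown rounded to 5 d.p.)
v1: (-3.5,-1) → rotate → (-3.41934,1.24823) → ×s → (-5.23160,1.90979) → (-5.23,1.91)
v2: (0.5,-2.5) → rotate → (-1.06495,-2.31644) → ×s → (-1.62938,-3.54415) → (-1.63,-3.54)
v3: (2.5,-2.5) → rotate → (0.55308,-3.49201) → ×s → (0.84621,-5.34277) → (0.85,-5.34)
v4: (5,-1.5) → rotate → (3.16341,-4.15245) → ×s → (4.84001,-6.35325) → (4.84,-6.35)
v5: (3,5) → rotate → (5.36598,2.28173) → ×s → (8.20995,3.49105) → (8.21,3.49)
v6: (1,4.5) → rotate → (3.45405,3.05279) → ×s → (5.28470,4.67077) → (5.28,4.67)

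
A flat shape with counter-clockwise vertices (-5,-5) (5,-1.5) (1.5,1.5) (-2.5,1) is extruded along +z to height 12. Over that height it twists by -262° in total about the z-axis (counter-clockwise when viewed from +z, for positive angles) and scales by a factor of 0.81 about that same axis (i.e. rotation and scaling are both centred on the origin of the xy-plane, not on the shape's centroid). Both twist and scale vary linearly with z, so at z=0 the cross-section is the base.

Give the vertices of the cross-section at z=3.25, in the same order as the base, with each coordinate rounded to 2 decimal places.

Cross-section at z=3.25: (-6.03,2.94) (0.20,-4.95) (1.81,-0.88) (0.12,2.55)

t = z/height = 3.25/12 = 0.270833
s = 1 + (scale-1)·z/height = 1 + (0.81-1)·3.25/12 = 0.948542
θ = twist·z/height = -262°·3.25/12 = -70.9583° = -1.238457 rad
cos θ = 0.326256, sin θ = -0.945282 (intermediates below are computed at full precision and shown rounded to 5 d.p.)
v1: (-5,-5) → rotate → (-6.35769,3.09513) → ×s → (-6.03053,2.93586) → (-6.03,2.94)
v2: (5,-1.5) → rotate → (0.21336,-5.21579) → ×s → (0.20238,-4.94740) → (0.20,-4.95)
v3: (1.5,1.5) → rotate → (1.90731,-0.92854) → ×s → (1.80916,-0.88076) → (1.81,-0.88)
v4: (-2.5,1) → rotate → (0.12964,2.68946) → ×s → (0.12297,2.55106) → (0.12,2.55)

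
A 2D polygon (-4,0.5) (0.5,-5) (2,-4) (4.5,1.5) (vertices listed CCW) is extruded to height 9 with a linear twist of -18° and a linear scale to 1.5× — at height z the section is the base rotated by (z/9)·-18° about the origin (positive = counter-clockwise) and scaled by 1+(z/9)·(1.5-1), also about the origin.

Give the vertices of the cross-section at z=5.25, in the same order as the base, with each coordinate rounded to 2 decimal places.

Cross-section at z=5.25: (-4.96,1.58) (-0.54,-6.47) (1.60,-5.55) (6.07,0.85)

t = z/height = 5.25/9 = 0.583333
s = 1 + (scale-1)·z/height = 1 + (1.5-1)·5.25/9 = 1.291667
θ = twist·z/height = -18°·5.25/9 = -10.5000° = -0.183260 rad
cos θ = 0.983255, sin θ = -0.182236 (intermediates below are computed at full precision and shown rounded to 5 d.p.)
v1: (-4,0.5) → rotate → (-3.84190,1.22057) → ×s → (-4.96246,1.57657) → (-4.96,1.58)
v2: (0.5,-5) → rotate → (-0.41955,-5.00739) → ×s → (-0.54192,-6.46788) → (-0.54,-6.47)
v3: (2,-4) → rotate → (1.23757,-4.29749) → ×s → (1.59852,-5.55093) → (1.60,-5.55)
v4: (4.5,1.5) → rotate → (4.69800,0.65482) → ×s → (6.06825,0.84581) → (6.07,0.85)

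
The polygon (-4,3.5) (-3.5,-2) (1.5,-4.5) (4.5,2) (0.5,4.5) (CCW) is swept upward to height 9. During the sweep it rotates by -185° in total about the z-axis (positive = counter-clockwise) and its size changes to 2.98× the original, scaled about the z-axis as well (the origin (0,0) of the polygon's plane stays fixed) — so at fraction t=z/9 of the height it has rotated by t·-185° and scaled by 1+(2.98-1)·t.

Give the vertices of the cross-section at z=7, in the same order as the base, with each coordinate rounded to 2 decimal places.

t = z/height = 7/9 = 0.777778
s = 1 + (scale-1)·z/height = 1 + (2.98-1)·7/9 = 2.540000
θ = twist·z/height = -185°·7/9 = -143.8889° = -2.511335 rad
cos θ = -0.807876, sin θ = -0.589353 (intermediates below are computed at full precision and shown rounded to 5 d.p.)
v1: (-4,3.5) → rotate → (5.29424,-0.47015) → ×s → (13.44736,-1.19419) → (13.45,-1.19)
v2: (-3.5,-2) → rotate → (1.64886,3.67849) → ×s → (4.18810,9.34336) → (4.19,9.34)
v3: (1.5,-4.5) → rotate → (-3.86390,2.75141) → ×s → (-9.81431,6.98858) → (-9.81,6.99)
v4: (4.5,2) → rotate → (-2.45673,-4.26784) → ×s → (-6.24010,-10.84031) → (-6.24,-10.84)
v5: (0.5,4.5) → rotate → (2.24815,-3.93012) → ×s → (5.71030,-9.98250) → (5.71,-9.98)

Cross-section at z=7: (13.45,-1.19) (4.19,9.34) (-9.81,6.99) (-6.24,-10.84) (5.71,-9.98)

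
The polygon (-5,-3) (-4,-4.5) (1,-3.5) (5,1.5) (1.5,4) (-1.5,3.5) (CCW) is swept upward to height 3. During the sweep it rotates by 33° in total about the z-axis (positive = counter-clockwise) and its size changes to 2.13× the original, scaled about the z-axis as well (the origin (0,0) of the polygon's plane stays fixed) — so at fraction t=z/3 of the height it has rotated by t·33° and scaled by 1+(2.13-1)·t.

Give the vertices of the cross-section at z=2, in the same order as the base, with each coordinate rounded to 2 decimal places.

t = z/height = 2/3 = 0.666667
s = 1 + (scale-1)·z/height = 1 + (2.13-1)·2/3 = 1.753333
θ = twist·z/height = 33°·2/3 = 22.0000° = 0.383972 rad
cos θ = 0.927184, sin θ = 0.374607 (intermediates below are computed at full precision and shown rounded to 5 d.p.)
v1: (-5,-3) → rotate → (-3.51210,-4.65458) → ×s → (-6.15788,-8.16104) → (-6.16,-8.16)
v2: (-4,-4.5) → rotate → (-2.02301,-5.67075) → ×s → (-3.54700,-9.94272) → (-3.55,-9.94)
v3: (1,-3.5) → rotate → (2.23831,-2.87054) → ×s → (3.92450,-5.03301) → (3.92,-5.03)
v4: (5,1.5) → rotate → (4.07401,3.26381) → ×s → (7.14310,5.72254) → (7.14,5.72)
v5: (1.5,4) → rotate → (-0.10765,4.27065) → ×s → (-0.18875,7.48786) → (-0.19,7.49)
v6: (-1.5,3.5) → rotate → (-2.70190,2.68323) → ×s → (-4.73733,4.70460) → (-4.74,4.70)

Cross-section at z=2: (-6.16,-8.16) (-3.55,-9.94) (3.92,-5.03) (7.14,5.72) (-0.19,7.49) (-4.74,4.70)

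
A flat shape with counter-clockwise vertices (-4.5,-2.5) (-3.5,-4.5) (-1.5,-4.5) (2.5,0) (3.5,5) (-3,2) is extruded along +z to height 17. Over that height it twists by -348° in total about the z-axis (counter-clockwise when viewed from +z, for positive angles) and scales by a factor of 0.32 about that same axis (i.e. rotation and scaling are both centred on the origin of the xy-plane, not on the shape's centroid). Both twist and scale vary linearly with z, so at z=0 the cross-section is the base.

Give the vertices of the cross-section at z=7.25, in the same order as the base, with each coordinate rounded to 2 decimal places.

Cross-section at z=7.25: (1.79,3.19) (0.44,4.02) (-0.77,3.28) (-1.51,-0.93) (-0.26,-4.33) (2.56,-0.09)

t = z/height = 7.25/17 = 0.426471
s = 1 + (scale-1)·z/height = 1 + (0.32-1)·7.25/17 = 0.710000
θ = twist·z/height = -348°·7.25/17 = -148.4118° = -2.590274 rad
cos θ = -0.851835, sin θ = -0.523811 (intermediates below are computed at full precision and shown rounded to 5 d.p.)
v1: (-4.5,-2.5) → rotate → (2.52373,4.48674) → ×s → (1.79185,3.18558) → (1.79,3.19)
v2: (-3.5,-4.5) → rotate → (0.62427,5.66659) → ×s → (0.44323,4.02328) → (0.44,4.02)
v3: (-1.5,-4.5) → rotate → (-1.07940,4.61897) → ×s → (-0.76637,3.27947) → (-0.77,3.28)
v4: (2.5,0) → rotate → (-2.12959,-1.30953) → ×s → (-1.51201,-0.92976) → (-1.51,-0.93)
v5: (3.5,5) → rotate → (-0.36237,-6.09251) → ×s → (-0.25728,-4.32568) → (-0.26,-4.33)
v6: (-3,2) → rotate → (3.60313,-0.13224) → ×s → (2.55822,-0.09389) → (2.56,-0.09)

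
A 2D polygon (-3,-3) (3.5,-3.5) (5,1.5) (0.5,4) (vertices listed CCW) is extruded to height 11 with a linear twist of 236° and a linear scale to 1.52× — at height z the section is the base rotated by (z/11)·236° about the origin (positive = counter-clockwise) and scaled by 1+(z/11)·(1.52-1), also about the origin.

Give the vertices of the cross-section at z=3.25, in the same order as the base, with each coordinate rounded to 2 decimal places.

Cross-section at z=3.25: (2.05,-4.45) (5.19,2.39) (0.38,6.01) (-4.13,2.14)

t = z/height = 3.25/11 = 0.295455
s = 1 + (scale-1)·z/height = 1 + (1.52-1)·3.25/11 = 1.153636
θ = twist·z/height = 236°·3.25/11 = 69.7273° = 1.216970 rad
cos θ = 0.346489, sin θ = 0.938054 (intermediates below are computed at full precision and shown rounded to 5 d.p.)
v1: (-3,-3) → rotate → (1.77469,-3.85363) → ×s → (2.04735,-4.44569) → (2.05,-4.45)
v2: (3.5,-3.5) → rotate → (4.49590,2.07048) → ×s → (5.18663,2.38858) → (5.19,2.39)
v3: (5,1.5) → rotate → (0.32536,5.21000) → ×s → (0.37535,6.01045) → (0.38,6.01)
v4: (0.5,4) → rotate → (-3.57897,1.85498) → ×s → (-4.12883,2.13998) → (-4.13,2.14)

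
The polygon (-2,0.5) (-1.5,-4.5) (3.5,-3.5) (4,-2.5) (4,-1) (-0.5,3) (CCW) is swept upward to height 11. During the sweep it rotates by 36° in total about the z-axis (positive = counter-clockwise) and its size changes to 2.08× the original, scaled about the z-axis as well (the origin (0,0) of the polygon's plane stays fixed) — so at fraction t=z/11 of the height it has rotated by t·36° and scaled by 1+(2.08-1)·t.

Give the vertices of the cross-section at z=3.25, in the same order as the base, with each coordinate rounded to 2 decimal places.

t = z/height = 3.25/11 = 0.295455
s = 1 + (scale-1)·z/height = 1 + (2.08-1)·3.25/11 = 1.319091
θ = twist·z/height = 36°·3.25/11 = 10.6364° = 0.185640 rad
cos θ = 0.982818, sin θ = 0.184575 (intermediates below are computed at full precision and shown rounded to 5 d.p.)
v1: (-2,0.5) → rotate → (-2.05792,0.12226) → ×s → (-2.71459,0.16127) → (-2.71,0.16)
v2: (-1.5,-4.5) → rotate → (-0.64364,-4.69955) → ×s → (-0.84902,-6.19913) → (-0.85,-6.20)
v3: (3.5,-3.5) → rotate → (4.08588,-2.79385) → ×s → (5.38964,-3.68534) → (5.39,-3.69)
v4: (4,-2.5) → rotate → (4.39271,-1.71875) → ×s → (5.79439,-2.26718) → (5.79,-2.27)
v5: (4,-1) → rotate → (4.11585,-0.24452) → ×s → (5.42918,-0.32254) → (5.43,-0.32)
v6: (-0.5,3) → rotate → (-1.04513,2.85617) → ×s → (-1.37863,3.76754) → (-1.38,3.77)

Cross-section at z=3.25: (-2.71,0.16) (-0.85,-6.20) (5.39,-3.69) (5.79,-2.27) (5.43,-0.32) (-1.38,3.77)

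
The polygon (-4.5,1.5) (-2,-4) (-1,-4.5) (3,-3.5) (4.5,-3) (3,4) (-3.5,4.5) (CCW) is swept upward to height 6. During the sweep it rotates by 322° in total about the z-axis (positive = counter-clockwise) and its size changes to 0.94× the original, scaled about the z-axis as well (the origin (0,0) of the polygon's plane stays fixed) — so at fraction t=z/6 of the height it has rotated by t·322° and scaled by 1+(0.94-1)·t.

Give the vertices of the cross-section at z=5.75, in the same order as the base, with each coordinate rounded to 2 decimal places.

t = z/height = 5.75/6 = 0.958333
s = 1 + (scale-1)·z/height = 1 + (0.94-1)·5.75/6 = 0.942500
θ = twist·z/height = 322°·5.75/6 = 308.5833° = 5.385795 rad
cos θ = 0.623652, sin θ = -0.781702 (intermediates below are computed at full precision and shown rounded to 5 d.p.)
v1: (-4.5,1.5) → rotate → (-1.63388,4.45314) → ×s → (-1.53993,4.19708) → (-1.54,4.20)
v2: (-2,-4) → rotate → (-4.37411,-0.93121) → ×s → (-4.12260,-0.87766) → (-4.12,-0.88)
v3: (-1,-4.5) → rotate → (-4.14131,-2.02473) → ×s → (-3.90319,-1.90831) → (-3.90,-1.91)
v4: (3,-3.5) → rotate → (-0.86500,-4.52789) → ×s → (-0.81526,-4.26753) → (-0.82,-4.27)
v5: (4.5,-3) → rotate → (0.46133,-5.38862) → ×s → (0.43480,-5.07877) → (0.43,-5.08)
v6: (3,4) → rotate → (4.99776,0.14950) → ×s → (4.71039,0.14091) → (4.71,0.14)
v7: (-3.5,4.5) → rotate → (1.33488,5.54239) → ×s → (1.25812,5.22370) → (1.26,5.22)

Cross-section at z=5.75: (-1.54,4.20) (-4.12,-0.88) (-3.90,-1.91) (-0.82,-4.27) (0.43,-5.08) (4.71,0.14) (1.26,5.22)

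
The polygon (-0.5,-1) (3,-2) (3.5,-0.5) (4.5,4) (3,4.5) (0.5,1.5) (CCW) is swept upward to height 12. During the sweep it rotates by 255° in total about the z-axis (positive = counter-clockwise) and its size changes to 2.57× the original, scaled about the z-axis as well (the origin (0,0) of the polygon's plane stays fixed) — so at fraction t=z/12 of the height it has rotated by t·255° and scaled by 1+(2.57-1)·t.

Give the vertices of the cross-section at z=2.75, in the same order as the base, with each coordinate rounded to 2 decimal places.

Cross-section at z=2.75: (0.80,-1.29) (4.45,2.05) (3.07,3.70) (-1.43,8.06) (-3.08,6.68) (-1.38,1.65)

t = z/height = 2.75/12 = 0.229167
s = 1 + (scale-1)·z/height = 1 + (2.57-1)·2.75/12 = 1.359792
θ = twist·z/height = 255°·2.75/12 = 58.4375° = 1.019927 rad
cos θ = 0.523428, sin θ = 0.852070 (intermediates below are computed at full precision and shown rounded to 5 d.p.)
v1: (-0.5,-1) → rotate → (0.59036,-0.94946) → ×s → (0.80276,-1.29107) → (0.80,-1.29)
v2: (3,-2) → rotate → (3.27442,1.50935) → ×s → (4.45254,2.05240) → (4.45,2.05)
v3: (3.5,-0.5) → rotate → (2.25803,2.72053) → ×s → (3.07046,3.69935) → (3.07,3.70)
v4: (4.5,4) → rotate → (-1.05285,5.92803) → ×s → (-1.43166,8.06088) → (-1.43,8.06)
v5: (3,4.5) → rotate → (-2.26403,4.91164) → ×s → (-3.07861,6.67880) → (-3.08,6.68)
v6: (0.5,1.5) → rotate → (-1.01639,1.21118) → ×s → (-1.38208,1.64695) → (-1.38,1.65)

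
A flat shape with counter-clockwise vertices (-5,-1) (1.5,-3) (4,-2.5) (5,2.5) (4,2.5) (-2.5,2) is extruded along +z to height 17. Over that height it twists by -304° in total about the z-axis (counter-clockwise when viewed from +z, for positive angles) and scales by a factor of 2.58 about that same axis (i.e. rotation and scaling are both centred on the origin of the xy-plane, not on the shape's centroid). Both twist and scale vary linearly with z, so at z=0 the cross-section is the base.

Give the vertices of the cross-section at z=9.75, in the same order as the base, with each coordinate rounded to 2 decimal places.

t = z/height = 9.75/17 = 0.573529
s = 1 + (scale-1)·z/height = 1 + (2.58-1)·9.75/17 = 1.906176
θ = twist·z/height = -304°·9.75/17 = -174.3529° = -3.043033 rad
cos θ = -0.995147, sin θ = -0.098400 (intermediates below are computed at full precision and shown rounded to 5 d.p.)
v1: (-5,-1) → rotate → (4.87733,1.48715) → ×s → (9.29706,2.83477) → (9.30,2.83)
v2: (1.5,-3) → rotate → (-1.78792,2.83784) → ×s → (-3.40809,5.40942) → (-3.41,5.41)
v3: (4,-2.5) → rotate → (-4.22659,2.09427) → ×s → (-8.05662,3.99204) → (-8.06,3.99)
v4: (5,2.5) → rotate → (-4.72973,-2.97987) → ×s → (-9.01571,-5.68016) → (-9.02,-5.68)
v5: (4,2.5) → rotate → (-3.73459,-2.88147) → ×s → (-7.11878,-5.49259) → (-7.12,-5.49)
v6: (-2.5,2) → rotate → (2.68467,-1.74429) → ×s → (5.11745,-3.32493) → (5.12,-3.32)

Cross-section at z=9.75: (9.30,2.83) (-3.41,5.41) (-8.06,3.99) (-9.02,-5.68) (-7.12,-5.49) (5.12,-3.32)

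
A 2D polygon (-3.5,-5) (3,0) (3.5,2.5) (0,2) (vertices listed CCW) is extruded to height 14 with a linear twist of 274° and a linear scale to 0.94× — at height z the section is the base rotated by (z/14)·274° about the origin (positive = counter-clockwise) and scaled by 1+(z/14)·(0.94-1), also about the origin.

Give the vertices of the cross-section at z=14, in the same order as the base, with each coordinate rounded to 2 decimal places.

Cross-section at z=14: (-4.92,2.95) (0.20,-2.81) (2.57,-3.12) (1.88,0.13)

t = z/height = 14/14 = 1
s = 1 + (scale-1)·z/height = 1 + (0.94-1)·14/14 = 0.940000
θ = twist·z/height = 274°·14/14 = 274.0000° = 4.782202 rad
cos θ = 0.069756, sin θ = -0.997564 (intermediates below are computed at full precision and shown rounded to 5 d.p.)
v1: (-3.5,-5) → rotate → (-5.23197,3.14269) → ×s → (-4.91805,2.95413) → (-4.92,2.95)
v2: (3,0) → rotate → (0.20927,-2.99269) → ×s → (0.19671,-2.81313) → (0.20,-2.81)
v3: (3.5,2.5) → rotate → (2.73806,-3.31708) → ×s → (2.57377,-3.11806) → (2.57,-3.12)
v4: (0,2) → rotate → (1.99513,0.13951) → ×s → (1.87542,0.13114) → (1.88,0.13)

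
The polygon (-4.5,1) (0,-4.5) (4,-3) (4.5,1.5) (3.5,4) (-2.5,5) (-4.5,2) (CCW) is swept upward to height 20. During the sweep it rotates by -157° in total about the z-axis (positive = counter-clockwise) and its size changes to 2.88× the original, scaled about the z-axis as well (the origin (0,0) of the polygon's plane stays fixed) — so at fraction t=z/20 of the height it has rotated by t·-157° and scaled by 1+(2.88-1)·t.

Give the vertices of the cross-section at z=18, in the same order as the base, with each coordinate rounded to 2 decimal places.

t = z/height = 18/20 = 0.9
s = 1 + (scale-1)·z/height = 1 + (2.88-1)·18/20 = 2.692000
θ = twist·z/height = -157°·18/20 = -141.3000° = -2.466150 rad
cos θ = -0.780430, sin θ = -0.625243 (intermediates below are computed at full precision and shown rounded to 5 d.p.)
v1: (-4.5,1) → rotate → (4.13718,2.03316) → ×s → (11.13729,5.47327) → (11.14,5.47)
v2: (0,-4.5) → rotate → (-2.81359,3.51194) → ×s → (-7.57419,9.45413) → (-7.57,9.45)
v3: (4,-3) → rotate → (-4.99745,-0.15968) → ×s → (-13.45313,-0.42986) → (-13.45,-0.43)
v4: (4.5,1.5) → rotate → (-2.57407,-3.98424) → ×s → (-6.92940,-10.72557) → (-6.93,-10.73)
v5: (3.5,4) → rotate → (-0.23054,-5.31007) → ×s → (-0.62060,-14.29471) → (-0.62,-14.29)
v6: (-2.5,5) → rotate → (5.07729,-2.33905) → ×s → (13.66806,-6.29671) → (13.67,-6.30)
v7: (-4.5,2) → rotate → (4.76242,1.25273) → ×s → (12.82044,3.37235) → (12.82,3.37)

Cross-section at z=18: (11.14,5.47) (-7.57,9.45) (-13.45,-0.43) (-6.93,-10.73) (-0.62,-14.29) (13.67,-6.30) (12.82,3.37)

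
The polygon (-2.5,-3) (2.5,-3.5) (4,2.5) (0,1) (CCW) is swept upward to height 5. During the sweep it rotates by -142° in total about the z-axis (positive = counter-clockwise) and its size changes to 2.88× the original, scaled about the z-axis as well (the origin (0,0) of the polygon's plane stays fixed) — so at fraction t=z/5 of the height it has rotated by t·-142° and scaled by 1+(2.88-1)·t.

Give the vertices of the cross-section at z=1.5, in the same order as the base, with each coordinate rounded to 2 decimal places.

t = z/height = 1.5/5 = 0.3
s = 1 + (scale-1)·z/height = 1 + (2.88-1)·1.5/5 = 1.564000
θ = twist·z/height = -142°·1.5/5 = -42.6000° = -0.743510 rad
cos θ = 0.736097, sin θ = -0.676876 (intermediates below are computed at full precision and shown rounded to 5 d.p.)
v1: (-2.5,-3) → rotate → (-3.87087,-0.51610) → ×s → (-6.05404,-0.80718) → (-6.05,-0.81)
v2: (2.5,-3.5) → rotate → (-0.52882,-4.26853) → ×s → (-0.82708,-6.67598) → (-0.83,-6.68)
v3: (4,2.5) → rotate → (4.63658,-0.86726) → ×s → (7.25161,-1.35640) → (7.25,-1.36)
v4: (0,1) → rotate → (0.67688,0.73610) → ×s → (1.05863,1.15126) → (1.06,1.15)

Cross-section at z=1.5: (-6.05,-0.81) (-0.83,-6.68) (7.25,-1.36) (1.06,1.15)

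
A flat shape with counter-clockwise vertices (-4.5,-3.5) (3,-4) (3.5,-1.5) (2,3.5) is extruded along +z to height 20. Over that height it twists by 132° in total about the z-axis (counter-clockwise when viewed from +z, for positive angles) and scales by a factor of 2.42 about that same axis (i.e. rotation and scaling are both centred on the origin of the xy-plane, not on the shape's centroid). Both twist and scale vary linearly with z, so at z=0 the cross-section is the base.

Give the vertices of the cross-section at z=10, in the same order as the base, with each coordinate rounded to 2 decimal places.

Cross-section at z=10: (2.34,-9.46) (8.34,1.90) (4.78,4.42) (-4.08,5.56)

t = z/height = 10/20 = 0.5
s = 1 + (scale-1)·z/height = 1 + (2.42-1)·10/20 = 1.710000
θ = twist·z/height = 132°·10/20 = 66.0000° = 1.151917 rad
cos θ = 0.406737, sin θ = 0.913545 (intermediates below are computed at full precision and shown rounded to 5 d.p.)
v1: (-4.5,-3.5) → rotate → (1.36709,-5.53453) → ×s → (2.33773,-9.46405) → (2.34,-9.46)
v2: (3,-4) → rotate → (4.87439,1.11369) → ×s → (8.33521,1.90441) → (8.34,1.90)
v3: (3.5,-1.5) → rotate → (2.79390,2.58730) → ×s → (4.77756,4.42429) → (4.78,4.42)
v4: (2,3.5) → rotate → (-2.38394,3.25067) → ×s → (-4.07653,5.55864) → (-4.08,5.56)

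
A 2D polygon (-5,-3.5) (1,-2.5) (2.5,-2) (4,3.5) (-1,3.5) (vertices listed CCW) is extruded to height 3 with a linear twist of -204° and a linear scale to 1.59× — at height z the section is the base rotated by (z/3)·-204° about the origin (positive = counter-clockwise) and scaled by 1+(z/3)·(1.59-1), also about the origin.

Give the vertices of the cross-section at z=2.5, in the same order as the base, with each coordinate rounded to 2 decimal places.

t = z/height = 2.5/3 = 0.833333
s = 1 + (scale-1)·z/height = 1 + (1.59-1)·2.5/3 = 1.491667
θ = twist·z/height = -204°·2.5/3 = -170.0000° = -2.967060 rad
cos θ = -0.984808, sin θ = -0.173648 (intermediates below are computed at full precision and shown rounded to 5 d.p.)
v1: (-5,-3.5) → rotate → (4.31627,4.31507) → ×s → (6.43844,6.43664) → (6.44,6.44)
v2: (1,-2.5) → rotate → (-1.41893,2.28837) → ×s → (-2.11657,3.41349) → (-2.12,3.41)
v3: (2.5,-2) → rotate → (-2.80932,1.53550) → ×s → (-4.19056,2.29045) → (-4.19,2.29)
v4: (4,3.5) → rotate → (-3.33146,-4.14142) → ×s → (-4.96943,-6.17762) → (-4.97,-6.18)
v5: (-1,3.5) → rotate → (1.59258,-3.27318) → ×s → (2.37559,-4.88249) → (2.38,-4.88)

Cross-section at z=2.5: (6.44,6.44) (-2.12,3.41) (-4.19,2.29) (-4.97,-6.18) (2.38,-4.88)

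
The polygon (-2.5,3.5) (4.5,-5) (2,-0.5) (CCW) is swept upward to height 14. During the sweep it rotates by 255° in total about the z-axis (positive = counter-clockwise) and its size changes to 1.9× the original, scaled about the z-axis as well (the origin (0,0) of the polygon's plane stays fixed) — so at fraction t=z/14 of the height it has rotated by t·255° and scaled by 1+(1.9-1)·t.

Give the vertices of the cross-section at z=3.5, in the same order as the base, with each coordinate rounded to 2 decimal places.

t = z/height = 3.5/14 = 0.25
s = 1 + (scale-1)·z/height = 1 + (1.9-1)·3.5/14 = 1.225000
θ = twist·z/height = 255°·3.5/14 = 63.7500° = 1.112647 rad
cos θ = 0.442289, sin θ = 0.896873 (intermediates below are computed at full precision and shown rounded to 5 d.p.)
v1: (-2.5,3.5) → rotate → (-4.24478,-0.69417) → ×s → (-5.19985,-0.85036) → (-5.20,-0.85)
v2: (4.5,-5) → rotate → (6.47466,1.82448) → ×s → (7.93146,2.23499) → (7.93,2.23)
v3: (2,-0.5) → rotate → (1.33301,1.57260) → ×s → (1.63294,1.92644) → (1.63,1.93)

Cross-section at z=3.5: (-5.20,-0.85) (7.93,2.23) (1.63,1.93)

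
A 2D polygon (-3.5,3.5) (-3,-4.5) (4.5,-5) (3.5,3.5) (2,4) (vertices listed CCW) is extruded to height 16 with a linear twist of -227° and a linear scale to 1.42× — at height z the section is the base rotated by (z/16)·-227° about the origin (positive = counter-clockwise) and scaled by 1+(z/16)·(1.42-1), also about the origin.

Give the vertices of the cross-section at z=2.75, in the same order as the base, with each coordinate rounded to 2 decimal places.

Cross-section at z=2.75: (-0.55,5.28) (-5.54,-1.72) (0.37,-7.20) (5.28,0.55) (4.37,1.98)

t = z/height = 2.75/16 = 0.171875
s = 1 + (scale-1)·z/height = 1 + (1.42-1)·2.75/16 = 1.072188
θ = twist·z/height = -227°·2.75/16 = -39.0156° = -0.680951 rad
cos θ = 0.776974, sin θ = -0.629532 (intermediates below are computed at full precision and shown rounded to 5 d.p.)
v1: (-3.5,3.5) → rotate → (-0.51605,4.92277) → ×s → (-0.55330,5.27814) → (-0.55,5.28)
v2: (-3,-4.5) → rotate → (-5.16382,-1.60779) → ×s → (-5.53658,-1.72385) → (-5.54,-1.72)
v3: (4.5,-5) → rotate → (0.34872,-6.71777) → ×s → (0.37390,-7.20271) → (0.37,-7.20)
v4: (3.5,3.5) → rotate → (4.92277,0.51605) → ×s → (5.27814,0.55330) → (5.28,0.55)
v5: (2,4) → rotate → (4.07208,1.84883) → ×s → (4.36603,1.98230) → (4.37,1.98)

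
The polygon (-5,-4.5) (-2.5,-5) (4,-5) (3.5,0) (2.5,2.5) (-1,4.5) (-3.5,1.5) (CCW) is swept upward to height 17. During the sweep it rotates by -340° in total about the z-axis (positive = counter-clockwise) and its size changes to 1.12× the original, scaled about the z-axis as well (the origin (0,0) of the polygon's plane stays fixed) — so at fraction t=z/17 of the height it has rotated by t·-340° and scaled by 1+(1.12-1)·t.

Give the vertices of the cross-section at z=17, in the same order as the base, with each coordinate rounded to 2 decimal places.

Cross-section at z=17: (-3.54,-6.65) (-0.72,-6.22) (6.13,-3.73) (3.68,1.34) (1.67,3.59) (-2.78,4.35) (-4.26,0.24)

t = z/height = 17/17 = 1
s = 1 + (scale-1)·z/height = 1 + (1.12-1)·17/17 = 1.120000
θ = twist·z/height = -340°·17/17 = -340.0000° = -5.934119 rad
cos θ = 0.939693, sin θ = 0.342020 (intermediates below are computed at full precision and shown rounded to 5 d.p.)
v1: (-5,-4.5) → rotate → (-3.15937,-5.93872) → ×s → (-3.53850,-6.65136) → (-3.54,-6.65)
v2: (-2.5,-5) → rotate → (-0.63913,-5.55351) → ×s → (-0.71583,-6.21994) → (-0.72,-6.22)
v3: (4,-5) → rotate → (5.46887,-3.33038) → ×s → (6.12514,-3.73003) → (6.13,-3.73)
v4: (3.5,0) → rotate → (3.28892,1.19707) → ×s → (3.68360,1.34072) → (3.68,1.34)
v5: (2.5,2.5) → rotate → (1.49418,3.20428) → ×s → (1.67348,3.58880) → (1.67,3.59)
v6: (-1,4.5) → rotate → (-2.47878,3.88660) → ×s → (-2.77624,4.35299) → (-2.78,4.35)
v7: (-3.5,1.5) → rotate → (-3.80195,0.21247) → ×s → (-4.25819,0.23796) → (-4.26,0.24)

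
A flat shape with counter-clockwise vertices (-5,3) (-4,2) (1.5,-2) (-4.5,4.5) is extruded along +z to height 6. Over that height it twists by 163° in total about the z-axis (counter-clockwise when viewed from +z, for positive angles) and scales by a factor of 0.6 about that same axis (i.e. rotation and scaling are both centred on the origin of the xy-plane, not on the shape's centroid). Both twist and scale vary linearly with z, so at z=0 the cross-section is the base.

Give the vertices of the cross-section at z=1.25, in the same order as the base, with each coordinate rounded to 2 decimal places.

Cross-section at z=1.25: (-5.34,-0.28) (-4.07,-0.53) (2.16,-0.75) (-5.73,1.12)

t = z/height = 1.25/6 = 0.208333
s = 1 + (scale-1)·z/height = 1 + (0.6-1)·1.25/6 = 0.916667
θ = twist·z/height = 163°·1.25/6 = 33.9583° = 0.592685 rad
cos θ = 0.829444, sin θ = 0.558590 (intermediates below are computed at full precision and shown rounded to 5 d.p.)
v1: (-5,3) → rotate → (-5.82299,-0.30462) → ×s → (-5.33774,-0.27923) → (-5.34,-0.28)
v2: (-4,2) → rotate → (-4.43496,-0.57547) → ×s → (-4.06538,-0.52752) → (-4.07,-0.53)
v3: (1.5,-2) → rotate → (2.36135,-0.82100) → ×s → (2.16457,-0.75259) → (2.16,-0.75)
v4: (-4.5,4.5) → rotate → (-6.24615,1.21884) → ×s → (-5.72564,1.11727) → (-5.73,1.12)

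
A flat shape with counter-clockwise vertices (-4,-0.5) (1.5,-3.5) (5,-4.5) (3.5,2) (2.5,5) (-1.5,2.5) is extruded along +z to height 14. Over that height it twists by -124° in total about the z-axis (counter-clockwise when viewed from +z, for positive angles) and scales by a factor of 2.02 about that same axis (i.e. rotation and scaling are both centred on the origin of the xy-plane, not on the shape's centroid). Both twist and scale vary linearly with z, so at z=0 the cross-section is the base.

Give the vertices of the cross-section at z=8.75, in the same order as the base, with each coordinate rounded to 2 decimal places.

t = z/height = 8.75/14 = 0.625
s = 1 + (scale-1)·z/height = 1 + (2.02-1)·8.75/14 = 1.637500
θ = twist·z/height = -124°·8.75/14 = -77.5000° = -1.352630 rad
cos θ = 0.216440, sin θ = -0.976296 (intermediates below are computed at full precision and shown rounded to 5 d.p.)
v1: (-4,-0.5) → rotate → (-1.35391,3.79696) → ×s → (-2.21702,6.21753) → (-2.22,6.22)
v2: (1.5,-3.5) → rotate → (-3.09238,-2.22198) → ×s → (-5.06377,-3.63850) → (-5.06,-3.64)
v3: (5,-4.5) → rotate → (-3.31113,-5.85546) → ×s → (-5.42198,-9.58831) → (-5.42,-9.59)
v4: (3.5,2) → rotate → (2.71013,-2.98416) → ×s → (4.43784,-4.88656) → (4.44,-4.89)
v5: (2.5,5) → rotate → (5.42258,-1.35854) → ×s → (8.87947,-2.22461) → (8.88,-2.22)
v6: (-1.5,2.5) → rotate → (2.11608,2.00554) → ×s → (3.46508,3.28408) → (3.47,3.28)

Cross-section at z=8.75: (-2.22,6.22) (-5.06,-3.64) (-5.42,-9.59) (4.44,-4.89) (8.88,-2.22) (3.47,3.28)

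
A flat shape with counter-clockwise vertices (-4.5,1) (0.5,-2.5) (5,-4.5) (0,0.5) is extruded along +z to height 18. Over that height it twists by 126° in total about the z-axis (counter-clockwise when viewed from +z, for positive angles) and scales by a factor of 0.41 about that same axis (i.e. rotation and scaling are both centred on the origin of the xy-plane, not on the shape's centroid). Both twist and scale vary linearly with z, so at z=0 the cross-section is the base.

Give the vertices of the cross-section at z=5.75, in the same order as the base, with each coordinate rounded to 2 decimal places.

Cross-section at z=5.75: (-3.31,-1.74) (1.62,-1.29) (5.46,-0.17) (-0.26,0.31)

t = z/height = 5.75/18 = 0.319444
s = 1 + (scale-1)·z/height = 1 + (0.41-1)·5.75/18 = 0.811528
θ = twist·z/height = 126°·5.75/18 = 40.2500° = 0.702495 rad
cos θ = 0.763232, sin θ = 0.646124 (intermediates below are computed at full precision and shown rounded to 5 d.p.)
v1: (-4.5,1) → rotate → (-4.08067,-2.14433) → ×s → (-3.31158,-1.74018) → (-3.31,-1.74)
v2: (0.5,-2.5) → rotate → (1.99693,-1.58502) → ×s → (1.62056,-1.28629) → (1.62,-1.29)
v3: (5,-4.5) → rotate → (6.72372,-0.20393) → ×s → (5.45649,-0.16549) → (5.46,-0.17)
v4: (0,0.5) → rotate → (-0.32306,0.38162) → ×s → (-0.26217,0.30969) → (-0.26,0.31)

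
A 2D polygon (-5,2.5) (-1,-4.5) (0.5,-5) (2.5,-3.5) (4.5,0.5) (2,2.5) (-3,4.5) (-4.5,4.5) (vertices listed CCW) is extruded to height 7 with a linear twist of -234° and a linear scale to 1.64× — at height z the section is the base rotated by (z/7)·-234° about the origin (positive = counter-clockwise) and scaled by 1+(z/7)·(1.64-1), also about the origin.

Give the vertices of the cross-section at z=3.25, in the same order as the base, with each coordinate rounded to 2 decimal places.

t = z/height = 3.25/7 = 0.464286
s = 1 + (scale-1)·z/height = 1 + (1.64-1)·3.25/7 = 1.297143
θ = twist·z/height = -234°·3.25/7 = -108.6429° = -1.896176 rad
cos θ = -0.319668, sin θ = -0.947530 (intermediates below are computed at full precision and shown rounded to 5 d.p.)
v1: (-5,2.5) → rotate → (3.96716,3.93848) → ×s → (5.14598,5.10877) → (5.15,5.11)
v2: (-1,-4.5) → rotate → (-3.94421,2.38604) → ×s → (-5.11621,3.09503) → (-5.12,3.10)
v3: (0.5,-5) → rotate → (-4.89748,1.12458) → ×s → (-6.35273,1.45874) → (-6.35,1.46)
v4: (2.5,-3.5) → rotate → (-4.11552,-1.24999) → ×s → (-5.33842,-1.62141) → (-5.34,-1.62)
v5: (4.5,0.5) → rotate → (-0.96474,-4.42372) → ×s → (-1.25141,-5.73819) → (-1.25,-5.74)
v6: (2,2.5) → rotate → (1.72949,-2.69423) → ×s → (2.24339,-3.49480) → (2.24,-3.49)
v7: (-3,4.5) → rotate → (5.22289,1.40408) → ×s → (6.77483,1.82129) → (6.77,1.82)
v8: (-4.5,4.5) → rotate → (5.70239,2.82538) → ×s → (7.39681,3.66492) → (7.40,3.66)

Cross-section at z=3.25: (5.15,5.11) (-5.12,3.10) (-6.35,1.46) (-5.34,-1.62) (-1.25,-5.74) (2.24,-3.49) (6.77,1.82) (7.40,3.66)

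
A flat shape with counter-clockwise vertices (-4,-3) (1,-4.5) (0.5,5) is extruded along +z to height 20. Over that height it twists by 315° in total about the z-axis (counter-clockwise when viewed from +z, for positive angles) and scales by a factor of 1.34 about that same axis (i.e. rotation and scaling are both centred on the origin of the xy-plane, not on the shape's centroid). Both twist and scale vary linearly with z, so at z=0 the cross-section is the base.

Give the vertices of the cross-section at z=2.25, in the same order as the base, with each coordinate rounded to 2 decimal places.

t = z/height = 2.25/20 = 0.1125
s = 1 + (scale-1)·z/height = 1 + (1.34-1)·2.25/20 = 1.038250
θ = twist·z/height = 315°·2.25/20 = 35.4375° = 0.618501 rad
cos θ = 0.814748, sin θ = 0.579815 (intermediates below are computed at full precision and shown rounded to 5 d.p.)
v1: (-4,-3) → rotate → (-1.51955,-4.76350) → ×s → (-1.57767,-4.94571) → (-1.58,-4.95)
v2: (1,-4.5) → rotate → (3.42391,-3.08655) → ×s → (3.55488,-3.20461) → (3.55,-3.20)
v3: (0.5,5) → rotate → (-2.49170,4.36365) → ×s → (-2.58701,4.53056) → (-2.59,4.53)

Cross-section at z=2.25: (-1.58,-4.95) (3.55,-3.20) (-2.59,4.53)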